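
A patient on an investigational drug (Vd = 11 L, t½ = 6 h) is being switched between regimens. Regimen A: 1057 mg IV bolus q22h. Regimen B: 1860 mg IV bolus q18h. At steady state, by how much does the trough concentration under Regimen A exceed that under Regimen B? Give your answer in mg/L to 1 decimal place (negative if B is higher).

-15.9 mg/L

Regimen A: f = (1/2)^(22/6) ≈ 0.0787; Cmin,ss = (1057/11)·f/(1−f) ≈ 8.208 mg/L.
Regimen B: f = (1/2)^(18/6) ≈ 0.1250; Cmin,ss = (1860/11)·f/(1−f) ≈ 24.156 mg/L.
Difference ≈ 8.208 − 24.156 ≈ -15.948 mg/L.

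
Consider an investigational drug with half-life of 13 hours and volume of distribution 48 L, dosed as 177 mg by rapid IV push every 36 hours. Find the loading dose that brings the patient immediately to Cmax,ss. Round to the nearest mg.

207 mg

f = (1/2)^(36/13) ≈ 0.146683; accumulation ratio R = 1/(1−f) ≈ 1.17190.
Loading dose to hit Cmax,ss on first dose: D_load = D_maint·R ≈ 177 × 1.17190 ≈ 207.43 mg.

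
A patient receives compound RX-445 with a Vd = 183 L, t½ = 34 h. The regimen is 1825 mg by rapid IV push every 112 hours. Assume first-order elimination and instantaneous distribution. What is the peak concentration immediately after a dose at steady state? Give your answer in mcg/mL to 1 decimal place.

Over one 112-h interval, 112/34 ≈ 3.2941 half-lives elapse, leaving f ≈ 0.1019 of each dose.
Accumulation ratio R = 1/(1 − f) ≈ 1/0.8981 ≈ 1.1135.
Each bolus raises the concentration by D/Vd = 1825/183 ≈ 9.973 mcg/mL.
Cmax,ss = C₀/(1 − f) ≈ 9.973/0.8981 ≈ 11.105 mcg/mL.

11.1 mcg/mL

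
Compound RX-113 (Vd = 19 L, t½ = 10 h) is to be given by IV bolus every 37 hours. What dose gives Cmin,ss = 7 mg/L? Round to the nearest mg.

1595 mg

τ/t½ = 37/10 ≈ 3.7, so f = (1/2)^(37/10) ≈ 0.076947.
Cmin,ss = (D/Vd)·f/(1−f), so D = Cmin,ss·Vd·(1−f)/f.
D = 7 × 19 × (1−f)/f ≈ 7 × 19 × 11.99596 ≈ 1595.46 mg.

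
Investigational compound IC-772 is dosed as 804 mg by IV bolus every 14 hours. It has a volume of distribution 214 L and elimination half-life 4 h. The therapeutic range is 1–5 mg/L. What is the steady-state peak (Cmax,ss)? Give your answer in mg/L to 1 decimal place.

4.1 mg/L

τ/t½ = 14/4 ≈ 3.5, so fraction remaining f = (1/2)^(14/4) ≈ 0.0884.
Accumulation ratio R = 1/(1 − f) ≈ 1/0.9116 ≈ 1.0970.
Each bolus raises the concentration by D/Vd = 804/214 ≈ 3.757 mg/L.
Steady-state peak Cmax,ss = C₀·R ≈ 3.757 × 1.0970 ≈ 4.121 mg/L.
Peak 4.1 mg/L vs MTC 5 mg/L: below toxic threshold.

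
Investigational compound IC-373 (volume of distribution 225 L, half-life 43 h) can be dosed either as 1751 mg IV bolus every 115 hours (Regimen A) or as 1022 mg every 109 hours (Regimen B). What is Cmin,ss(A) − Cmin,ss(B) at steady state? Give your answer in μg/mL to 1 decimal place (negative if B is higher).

0.5 μg/mL

Regimen A: f = (1/2)^(115/43) ≈ 0.1566; Cmin,ss = (1751/225)·f/(1−f) ≈ 1.445 μg/mL.
Regimen B: f = (1/2)^(109/43) ≈ 0.1726; Cmin,ss = (1022/225)·f/(1−f) ≈ 0.948 μg/mL.
Difference ≈ 1.445 − 0.948 ≈ 0.497 μg/mL.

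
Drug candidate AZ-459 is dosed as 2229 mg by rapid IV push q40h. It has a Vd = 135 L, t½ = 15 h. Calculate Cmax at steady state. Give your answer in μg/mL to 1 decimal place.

τ/t½ = 40/15 ≈ 2.6667, so fraction remaining f = (1/2)^(40/15) ≈ 0.1575.
Accumulation ratio R = 1/(1 − f) ≈ 1/0.8425 ≈ 1.1869.
Single-dose peak C₀ = D/Vd = 2229/135 ≈ 16.511 μg/mL.
Cmax,ss = C₀/(1 − f) ≈ 16.511/0.8425 ≈ 19.598 μg/mL.

19.6 μg/mL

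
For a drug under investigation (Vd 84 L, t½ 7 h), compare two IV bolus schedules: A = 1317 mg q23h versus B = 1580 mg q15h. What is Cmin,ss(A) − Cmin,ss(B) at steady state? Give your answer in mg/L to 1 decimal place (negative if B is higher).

Regimen A: f = (1/2)^(23/7) ≈ 0.1025; Cmin,ss = (1317/84)·f/(1−f) ≈ 1.791 mg/L.
Regimen B: f = (1/2)^(15/7) ≈ 0.2264; Cmin,ss = (1580/84)·f/(1−f) ≈ 5.505 mg/L.
Difference ≈ 1.791 − 5.505 ≈ -3.714 mg/L.

-3.7 mg/L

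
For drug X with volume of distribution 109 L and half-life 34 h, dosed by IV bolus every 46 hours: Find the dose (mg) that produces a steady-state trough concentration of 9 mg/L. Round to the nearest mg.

1525 mg

τ/t½ = 46/34 ≈ 1.3529, so f = (1/2)^(46/34) ≈ 0.391493.
Cmin,ss = (D/Vd)·f/(1−f), so D = Cmin,ss·Vd·(1−f)/f.
D = 9 × 109 × (1−f)/f ≈ 9 × 109 × 1.55432 ≈ 1524.79 mg.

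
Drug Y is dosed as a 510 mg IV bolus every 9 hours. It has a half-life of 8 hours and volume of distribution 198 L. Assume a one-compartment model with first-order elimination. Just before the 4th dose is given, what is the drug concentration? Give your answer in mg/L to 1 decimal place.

2.0 mg/L

f = (1/2)^(τ/t½) = (1/2)^(9/8) ≈ 0.4585.
C₀ = D/Vd = 510/198 ≈ 2.576 mg/L.
Before the 4th dose, 3 doses have been given. Superposition: Cmin = C₀·(f + f² + … + f^3).
≈ 2.576 × (0.4585 + 0.2102 + 0.0964) ≈ 2.576 × 0.7651 ≈ 1.971 mg/L.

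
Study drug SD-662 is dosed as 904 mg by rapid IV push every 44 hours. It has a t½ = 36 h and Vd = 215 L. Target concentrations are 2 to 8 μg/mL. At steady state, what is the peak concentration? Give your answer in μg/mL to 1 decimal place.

τ/t½ = 44/36 ≈ 1.2222, so fraction remaining f = (1/2)^(44/36) ≈ 0.4286.
At steady state, accumulation factor R = 1/(1 − e^(−kτ)) ≈ 1.7501.
Each bolus raises the concentration by D/Vd = 904/215 ≈ 4.205 μg/mL.
Steady-state peak Cmax,ss = C₀·R ≈ 4.205 × 1.7501 ≈ 7.359 μg/mL.
Peak 7.4 μg/mL vs MTC 8 μg/mL: below toxic threshold.

7.4 μg/mL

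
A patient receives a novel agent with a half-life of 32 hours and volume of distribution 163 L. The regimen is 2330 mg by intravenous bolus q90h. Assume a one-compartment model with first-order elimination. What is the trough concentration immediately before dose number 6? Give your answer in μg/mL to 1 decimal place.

2.4 μg/mL

f = (1/2)^(τ/t½) = (1/2)^(90/32) ≈ 0.1423.
C₀ = D/Vd = 2330/163 ≈ 14.294 μg/mL.
Before the 6th dose, 5 doses have been given. Superposition: Cmin = C₀·(f + f² + … + f^5).
≈ 14.294 × (0.1423 + 0.0202 + 0.0029 + 0.0004 + 0.0001) ≈ 14.294 × 0.1659 ≈ 2.371 μg/mL.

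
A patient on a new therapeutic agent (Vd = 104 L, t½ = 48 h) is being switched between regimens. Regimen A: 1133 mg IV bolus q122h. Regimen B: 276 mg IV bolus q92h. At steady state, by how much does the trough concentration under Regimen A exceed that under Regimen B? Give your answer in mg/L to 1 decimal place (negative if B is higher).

Regimen A: f = (1/2)^(122/48) ≈ 0.1717; Cmin,ss = (1133/104)·f/(1−f) ≈ 2.258 mg/L.
Regimen B: f = (1/2)^(92/48) ≈ 0.2649; Cmin,ss = (276/104)·f/(1−f) ≈ 0.956 mg/L.
Difference ≈ 2.258 − 0.956 ≈ 1.302 mg/L.

1.3 mg/L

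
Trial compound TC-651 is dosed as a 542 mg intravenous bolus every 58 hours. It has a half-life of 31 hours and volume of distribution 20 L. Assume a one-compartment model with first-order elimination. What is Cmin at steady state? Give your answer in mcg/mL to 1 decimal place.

τ/t½ = 58/31 ≈ 1.871, so fraction remaining f = (1/2)^(58/31) ≈ 0.2734.
Each bolus raises the concentration by D/Vd = 542/20 ≈ 27.100 mcg/mL.
Steady-state trough Cmin,ss = C₀·f/(1−f) ≈ 27.100 × 0.2734/0.7266 ≈ 10.197 mcg/mL.

10.2 mcg/mL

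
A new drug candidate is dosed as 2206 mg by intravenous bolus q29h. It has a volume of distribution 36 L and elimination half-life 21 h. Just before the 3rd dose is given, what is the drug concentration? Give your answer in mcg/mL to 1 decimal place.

32.6 mcg/mL

f = (1/2)^(τ/t½) = (1/2)^(29/21) ≈ 0.3840.
C₀ = D/Vd = 2206/36 ≈ 61.278 mcg/mL.
Before the 3rd dose, 2 doses have been given. Superposition: Cmin = C₀·(f + f²).
≈ 61.278 × (0.3840 + 0.1475) ≈ 61.278 × 0.5315 ≈ 32.569 mcg/mL.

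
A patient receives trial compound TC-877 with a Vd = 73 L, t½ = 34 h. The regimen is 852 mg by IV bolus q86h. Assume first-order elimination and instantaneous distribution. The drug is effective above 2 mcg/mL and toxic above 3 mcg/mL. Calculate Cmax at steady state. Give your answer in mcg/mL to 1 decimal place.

k = ln2/t½ = ln2/34 ≈ 0.020387 h⁻¹; fraction remaining f = e^(−kτ) = e^(−0.020387×86) ≈ 0.1732.
Accumulation ratio R = 1/(1 − f) ≈ 1/0.8268 ≈ 1.2095.
Single-dose peak C₀ = D/Vd = 852/73 ≈ 11.671 mcg/mL.
Cmax,ss = C₀/(1 − f) ≈ 11.671/0.8268 ≈ 14.116 mcg/mL.
Peak 14.1 mcg/mL vs MTC 3 mcg/mL: exceeds toxic threshold.

14.1 mcg/mL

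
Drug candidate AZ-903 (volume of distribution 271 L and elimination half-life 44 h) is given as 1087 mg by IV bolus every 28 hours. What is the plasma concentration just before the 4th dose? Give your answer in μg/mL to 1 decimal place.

5.3 μg/mL

f = (1/2)^(τ/t½) = (1/2)^(28/44) ≈ 0.6433.
C₀ = D/Vd = 1087/271 ≈ 4.011 μg/mL.
Before the 4th dose, 3 doses have been given. Superposition: Cmin = C₀·(f + f² + … + f^3).
≈ 4.011 × (0.6433 + 0.4138 + 0.2662) ≈ 4.011 × 1.3233 ≈ 5.308 μg/mL.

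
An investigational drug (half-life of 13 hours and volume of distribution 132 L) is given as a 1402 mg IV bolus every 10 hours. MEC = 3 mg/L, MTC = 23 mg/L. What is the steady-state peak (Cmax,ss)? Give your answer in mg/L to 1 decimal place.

25.7 mg/L

τ/t½ = 10/13 ≈ 0.76923, so fraction remaining f = (1/2)^(10/13) ≈ 0.5867.
At steady state, accumulation factor R = 1/(1 − e^(−kτ)) ≈ 2.4195.
Single-dose peak C₀ = D/Vd = 1402/132 ≈ 10.621 mg/L.
Cmax,ss = C₀/(1 − f) ≈ 10.621/0.4133 ≈ 25.698 mg/L.
Peak 25.7 mg/L vs MTC 23 mg/L: exceeds toxic threshold.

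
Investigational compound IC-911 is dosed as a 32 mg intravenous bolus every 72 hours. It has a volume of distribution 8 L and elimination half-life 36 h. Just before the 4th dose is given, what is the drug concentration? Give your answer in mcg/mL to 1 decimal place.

1.3 mcg/mL

f = (1/2)^(τ/t½) = (1/2)^(72/36) ≈ 0.2500.
C₀ = D/Vd = 32/8 ≈ 4.000 mcg/mL.
Before the 4th dose, 3 doses have been given. Superposition: Cmin = C₀·(f + f² + … + f^3).
≈ 4.000 × (0.2500 + 0.0625 + 0.0156) ≈ 4.000 × 0.3281 ≈ 1.312 mcg/mL.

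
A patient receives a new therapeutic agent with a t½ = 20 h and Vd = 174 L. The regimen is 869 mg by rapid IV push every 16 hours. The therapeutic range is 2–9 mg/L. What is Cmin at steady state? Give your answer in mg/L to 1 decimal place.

τ/t½ = 16/20 ≈ 0.8, so fraction remaining f = (1/2)^(16/20) ≈ 0.5743.
At steady state, accumulation factor R = 1/(1 − e^(−kτ)) ≈ 2.3491.
Single-dose peak C₀ = D/Vd = 869/174 ≈ 4.994 mg/L.
Steady-state peak Cmax,ss = C₀·R ≈ 4.994 × 2.3491 ≈ 11.731 mg/L.
Steady-state trough Cmin,ss = Cmax,ss·f ≈ 11.731 × 0.5743 ≈ 6.737 mg/L.
Trough 6.7 mg/L vs MEC 2 mg/L: adequate.

6.7 mg/L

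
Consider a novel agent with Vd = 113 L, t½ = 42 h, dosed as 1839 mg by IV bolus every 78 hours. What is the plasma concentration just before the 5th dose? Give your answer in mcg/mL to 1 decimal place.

f = (1/2)^(τ/t½) = (1/2)^(78/42) ≈ 0.2760.
C₀ = D/Vd = 1839/113 ≈ 16.274 mcg/mL.
Before the 5th dose, 4 doses have been given. Superposition: Cmin = C₀·(f + f² + … + f^4).
≈ 16.274 × (0.2760 + 0.0762 + 0.0210 + 0.0058) ≈ 16.274 × 0.3790 ≈ 6.168 mcg/mL.

6.2 mcg/mL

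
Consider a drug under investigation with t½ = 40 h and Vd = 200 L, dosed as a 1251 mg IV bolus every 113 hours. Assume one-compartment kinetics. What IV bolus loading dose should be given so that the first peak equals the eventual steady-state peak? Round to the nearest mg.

f = (1/2)^(113/40) ≈ 0.141121; accumulation ratio R = 1/(1−f) ≈ 1.16431.
Loading dose to hit Cmax,ss on first dose: D_load = D_maint·R ≈ 1251 × 1.16431 ≈ 1456.55 mg.

1457 mg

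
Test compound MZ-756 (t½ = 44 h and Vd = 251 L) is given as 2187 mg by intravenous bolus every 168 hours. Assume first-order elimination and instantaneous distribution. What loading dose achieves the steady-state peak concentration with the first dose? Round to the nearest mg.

2354 mg

f = (1/2)^(168/44) ≈ 0.070895; accumulation ratio R = 1/(1−f) ≈ 1.07630.
Loading dose to hit Cmax,ss on first dose: D_load = D_maint·R ≈ 2187 × 1.07630 ≈ 2353.87 mg.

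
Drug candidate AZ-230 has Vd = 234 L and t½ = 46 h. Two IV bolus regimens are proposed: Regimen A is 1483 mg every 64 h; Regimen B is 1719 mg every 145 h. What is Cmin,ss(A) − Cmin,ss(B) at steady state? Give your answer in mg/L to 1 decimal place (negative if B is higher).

3.0 mg/L

Regimen A: f = (1/2)^(64/46) ≈ 0.3812; Cmin,ss = (1483/234)·f/(1−f) ≈ 3.904 mg/L.
Regimen B: f = (1/2)^(145/46) ≈ 0.1125; Cmin,ss = (1719/234)·f/(1−f) ≈ 0.931 mg/L.
Difference ≈ 3.904 − 0.931 ≈ 2.973 mg/L.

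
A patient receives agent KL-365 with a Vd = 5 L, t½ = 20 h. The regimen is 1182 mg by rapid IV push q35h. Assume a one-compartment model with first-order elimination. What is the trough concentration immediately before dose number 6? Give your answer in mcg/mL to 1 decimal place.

f = (1/2)^(τ/t½) = (1/2)^(35/20) ≈ 0.2973.
C₀ = D/Vd = 1182/5 ≈ 236.400 mcg/mL.
Before the 6th dose, 5 doses have been given. Superposition: Cmin = C₀·(f + f² + … + f^5).
≈ 236.400 × (0.2973 + 0.0884 + 0.0263 + 0.0078 + 0.0023) ≈ 236.400 × 0.4221 ≈ 99.784 mcg/mL.

99.8 mcg/mL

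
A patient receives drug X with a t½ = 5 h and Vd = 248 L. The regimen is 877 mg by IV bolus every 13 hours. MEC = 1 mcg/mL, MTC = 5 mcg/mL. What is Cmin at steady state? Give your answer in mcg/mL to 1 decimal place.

0.7 mcg/mL

τ/t½ = 13/5 ≈ 2.6, so fraction remaining f = (1/2)^(13/5) ≈ 0.1649.
Each bolus raises the concentration by D/Vd = 877/248 ≈ 3.536 mcg/mL.
Steady-state trough Cmin,ss = C₀·f/(1−f) ≈ 3.536 × 0.1649/0.8351 ≈ 0.698 mcg/mL.
Trough 0.7 mcg/mL vs MEC 1 mcg/mL: subtherapeutic.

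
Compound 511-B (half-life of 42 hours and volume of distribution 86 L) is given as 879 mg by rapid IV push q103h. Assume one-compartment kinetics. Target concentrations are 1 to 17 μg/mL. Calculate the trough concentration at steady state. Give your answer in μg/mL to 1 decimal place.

k = ln2/t½ = ln2/42 ≈ 0.016504 h⁻¹; fraction remaining f = e^(−kτ) = e^(−0.016504×103) ≈ 0.1827.
Each bolus raises the concentration by D/Vd = 879/86 ≈ 10.221 μg/mL.
Steady-state trough Cmin,ss = C₀·f/(1−f) ≈ 10.221 × 0.1827/0.8173 ≈ 2.285 μg/mL.
Trough 2.3 μg/mL vs MEC 1 μg/mL: adequate.

2.3 μg/mL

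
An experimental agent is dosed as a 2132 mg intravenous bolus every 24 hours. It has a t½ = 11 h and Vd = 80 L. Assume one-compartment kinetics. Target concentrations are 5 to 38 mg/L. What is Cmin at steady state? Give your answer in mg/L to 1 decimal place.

7.5 mg/L

k = ln2/t½ = ln2/11 ≈ 0.063013 h⁻¹; fraction remaining f = e^(−kτ) = e^(−0.063013×24) ≈ 0.2204.
At steady state, accumulation factor R = 1/(1 − e^(−kτ)) ≈ 1.2827.
Single-dose peak C₀ = D/Vd = 2132/80 ≈ 26.650 mg/L.
Steady-state peak Cmax,ss = C₀·R ≈ 26.650 × 1.2827 ≈ 34.184 mg/L.
One interval later, Cmin,ss = Cmax,ss·e^(−kτ) ≈ 34.184 × 0.2204 ≈ 7.534 mg/L.
Trough 7.5 mg/L vs MEC 5 mg/L: adequate.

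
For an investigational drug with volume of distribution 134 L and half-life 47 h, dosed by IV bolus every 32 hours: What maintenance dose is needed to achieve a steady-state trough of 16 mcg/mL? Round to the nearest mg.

τ/t½ = 32/47 ≈ 0.68085, so f = (1/2)^(32/47) ≈ 0.623797.
Cmin,ss = (D/Vd)·f/(1−f), so D = Cmin,ss·Vd·(1−f)/f.
D = 16 × 134 × (1−f)/f ≈ 16 × 134 × 0.60309 ≈ 1293.02 mg.

1293 mg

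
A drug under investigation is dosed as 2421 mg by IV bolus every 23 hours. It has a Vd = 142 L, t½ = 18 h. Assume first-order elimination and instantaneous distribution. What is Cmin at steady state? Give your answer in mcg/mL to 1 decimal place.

Over one 23-h interval, 23/18 ≈ 1.2778 half-lives elapse, leaving f ≈ 0.4124 of each dose.
At steady state, accumulation factor R = 1/(1 − e^(−kτ)) ≈ 1.7018.
Each bolus raises the concentration by D/Vd = 2421/142 ≈ 17.049 mcg/mL.
Cmax,ss = C₀/(1 − f) ≈ 17.049/0.5876 ≈ 29.015 mcg/mL.
One interval later, Cmin,ss = Cmax,ss·e^(−kτ) ≈ 29.015 × 0.4124 ≈ 11.966 mcg/mL.

12.0 mcg/mL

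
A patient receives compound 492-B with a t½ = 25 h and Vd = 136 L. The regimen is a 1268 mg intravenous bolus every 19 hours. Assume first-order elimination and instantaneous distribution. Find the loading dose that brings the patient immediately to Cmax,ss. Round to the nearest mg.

f = (1/2)^(19/25) ≈ 0.590496; accumulation ratio R = 1/(1−f) ≈ 2.44198.
Loading dose to hit Cmax,ss on first dose: D_load = D_maint·R ≈ 1268 × 2.44198 ≈ 3096.43 mg.

3096 mg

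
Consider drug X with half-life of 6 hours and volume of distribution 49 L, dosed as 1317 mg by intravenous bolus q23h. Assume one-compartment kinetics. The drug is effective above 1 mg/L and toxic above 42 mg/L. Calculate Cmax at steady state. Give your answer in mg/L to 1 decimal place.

28.9 mg/L

Over one 23-h interval, 23/6 ≈ 3.8333 half-lives elapse, leaving f ≈ 0.0702 of each dose.
Accumulation ratio R = 1/(1 − f) ≈ 1/0.9298 ≈ 1.0755.
Single-dose peak C₀ = D/Vd = 1317/49 ≈ 26.878 mg/L.
Cmax,ss = C₀/(1 − f) ≈ 26.878/0.9298 ≈ 28.907 mg/L.
Peak 28.9 mg/L vs MTC 42 mg/L: below toxic threshold.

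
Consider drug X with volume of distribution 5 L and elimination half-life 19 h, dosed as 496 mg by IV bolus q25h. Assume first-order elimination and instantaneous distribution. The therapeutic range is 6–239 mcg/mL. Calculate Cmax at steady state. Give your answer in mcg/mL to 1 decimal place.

τ/t½ = 25/19 ≈ 1.3158, so fraction remaining f = (1/2)^(25/19) ≈ 0.4017.
At steady state, accumulation factor R = 1/(1 − e^(−kτ)) ≈ 1.6714.
Each bolus raises the concentration by D/Vd = 496/5 ≈ 99.200 mcg/mL.
Steady-state peak Cmax,ss = C₀·R ≈ 99.200 × 1.6714 ≈ 165.803 mcg/mL.
Peak 165.8 mcg/mL vs MTC 239 mcg/mL: below toxic threshold.

165.8 mcg/mL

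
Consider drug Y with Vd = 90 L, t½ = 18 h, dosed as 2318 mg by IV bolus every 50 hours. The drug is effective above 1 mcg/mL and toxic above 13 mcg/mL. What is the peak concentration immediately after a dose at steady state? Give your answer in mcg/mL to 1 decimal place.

Over one 50-h interval, 50/18 ≈ 2.7778 half-lives elapse, leaving f ≈ 0.1458 of each dose.
At steady state, accumulation factor R = 1/(1 − e^(−kτ)) ≈ 1.1707.
Single-dose peak C₀ = D/Vd = 2318/90 ≈ 25.756 mcg/mL.
Steady-state peak Cmax,ss = C₀·R ≈ 25.756 × 1.1707 ≈ 30.153 mcg/mL.
Peak 30.2 mcg/mL vs MTC 13 mcg/mL: exceeds toxic threshold.

30.2 mcg/mL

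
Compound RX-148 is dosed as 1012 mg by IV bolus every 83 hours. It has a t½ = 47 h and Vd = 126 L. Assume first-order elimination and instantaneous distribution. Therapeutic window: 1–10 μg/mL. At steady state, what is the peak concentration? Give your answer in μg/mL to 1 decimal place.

11.4 μg/mL

k = ln2/t½ = ln2/47 ≈ 0.014748 h⁻¹; fraction remaining f = e^(−kτ) = e^(−0.014748×83) ≈ 0.2940.
Accumulation ratio R = 1/(1 − f) ≈ 1/0.7060 ≈ 1.4164.
Single-dose peak C₀ = D/Vd = 1012/126 ≈ 8.032 μg/mL.
Steady-state peak Cmax,ss = C₀·R ≈ 8.032 × 1.4164 ≈ 11.377 μg/mL.
Peak 11.4 μg/mL vs MTC 10 μg/mL: exceeds toxic threshold.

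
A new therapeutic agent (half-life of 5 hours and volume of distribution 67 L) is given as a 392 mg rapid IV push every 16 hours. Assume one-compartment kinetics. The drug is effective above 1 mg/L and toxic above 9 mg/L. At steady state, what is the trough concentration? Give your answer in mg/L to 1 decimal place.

0.7 mg/L

τ/t½ = 16/5 ≈ 3.2, so fraction remaining f = (1/2)^(16/5) ≈ 0.1088.
At steady state, accumulation factor R = 1/(1 − e^(−kτ)) ≈ 1.1221.
Single-dose peak C₀ = D/Vd = 392/67 ≈ 5.851 mg/L.
Steady-state peak Cmax,ss = C₀·R ≈ 5.851 × 1.1221 ≈ 6.565 mg/L.
One interval later, Cmin,ss = Cmax,ss·e^(−kτ) ≈ 6.565 × 0.1088 ≈ 0.714 mg/L.
Trough 0.7 mg/L vs MEC 1 mg/L: subtherapeutic.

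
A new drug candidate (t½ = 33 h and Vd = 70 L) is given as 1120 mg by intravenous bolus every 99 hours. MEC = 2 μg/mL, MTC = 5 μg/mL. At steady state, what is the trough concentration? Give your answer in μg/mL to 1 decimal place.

2.3 μg/mL

τ = 99 h = 3 half-lives, so f = (1/2)^3 = 0.125.
At steady state, R = 1/(1 − 0.125) = 8/7.
Single-dose peak C₀ = D/Vd = 1120/70 = 16 μg/mL.
Steady-state peak Cmax,ss = C₀·R = 16 × 8/7 ≈ 18.286 μg/mL.
Steady-state trough Cmin,ss = Cmax,ss·f ≈ 18.286 × 0.125 ≈ 2.286 μg/mL.
Trough 2.3 μg/mL vs MEC 2 μg/mL: adequate.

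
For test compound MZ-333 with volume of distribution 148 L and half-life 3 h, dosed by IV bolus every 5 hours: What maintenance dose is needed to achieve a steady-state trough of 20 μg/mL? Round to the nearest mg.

τ/t½ = 5/3 ≈ 1.6667, so f = (1/2)^(5/3) ≈ 0.314980.
Cmin,ss = (D/Vd)·f/(1−f), so D = Cmin,ss·Vd·(1−f)/f.
D = 20 × 148 × (1−f)/f ≈ 20 × 148 × 2.17480 ≈ 6437.41 mg.

6437 mg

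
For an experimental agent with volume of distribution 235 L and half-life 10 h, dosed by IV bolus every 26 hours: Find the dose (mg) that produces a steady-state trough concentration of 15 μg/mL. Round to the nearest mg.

17847 mg

τ/t½ = 26/10 ≈ 2.6, so f = (1/2)^(26/10) ≈ 0.164938.
Cmin,ss = (D/Vd)·f/(1−f), so D = Cmin,ss·Vd·(1−f)/f.
D = 15 × 235 × (1−f)/f ≈ 15 × 235 × 5.06288 ≈ 17846.65 mg.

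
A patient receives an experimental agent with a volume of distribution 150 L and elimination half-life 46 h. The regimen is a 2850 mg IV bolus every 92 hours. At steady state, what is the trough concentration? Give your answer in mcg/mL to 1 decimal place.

6.3 mcg/mL

The dosing interval is 2 half-lives, so f = 2^(−2) = 0.25.
Accumulation ratio R = 1/(1 − f) = 1/0.75 = 4/3.
Single-dose peak C₀ = D/Vd = 2850/150 = 19 mcg/mL.
Steady-state peak Cmax,ss = C₀·R = 19 × 4/3 ≈ 25.333 mcg/mL.
Steady-state trough Cmin,ss = Cmax,ss·f ≈ 25.333 × 0.25 ≈ 6.333 mcg/mL.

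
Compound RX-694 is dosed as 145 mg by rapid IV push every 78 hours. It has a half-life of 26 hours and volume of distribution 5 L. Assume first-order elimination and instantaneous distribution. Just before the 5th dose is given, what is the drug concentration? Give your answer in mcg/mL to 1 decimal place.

4.1 mcg/mL

f = (1/2)^(τ/t½) = (1/2)^(78/26) ≈ 0.1250.
C₀ = D/Vd = 145/5 ≈ 29.000 mcg/mL.
Before the 5th dose, 4 doses have been given. Superposition: Cmin = C₀·(f + f² + … + f^4).
≈ 29.000 × (0.1250 + 0.0156 + 0.0020 + 0.0002) ≈ 29.000 × 0.1428 ≈ 4.141 mcg/mL.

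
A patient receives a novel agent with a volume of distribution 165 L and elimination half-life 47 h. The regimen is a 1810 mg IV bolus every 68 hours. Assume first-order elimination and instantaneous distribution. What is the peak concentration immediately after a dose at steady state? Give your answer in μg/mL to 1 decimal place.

τ/t½ = 68/47 ≈ 1.4468, so fraction remaining f = (1/2)^(68/47) ≈ 0.3668.
At steady state, accumulation factor R = 1/(1 − e^(−kτ)) ≈ 1.5793.
Single-dose peak C₀ = D/Vd = 1810/165 ≈ 10.970 μg/mL.
Steady-state peak Cmax,ss = C₀·R ≈ 10.970 × 1.5793 ≈ 17.325 μg/mL.

17.3 μg/mL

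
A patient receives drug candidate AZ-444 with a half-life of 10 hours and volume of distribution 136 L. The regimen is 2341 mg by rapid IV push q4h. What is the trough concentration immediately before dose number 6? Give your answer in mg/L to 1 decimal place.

40.4 mg/L

f = (1/2)^(τ/t½) = (1/2)^(4/10) ≈ 0.7579.
C₀ = D/Vd = 2341/136 ≈ 17.213 mg/L.
Before the 6th dose, 5 doses have been given. Superposition: Cmin = C₀·(f + f² + … + f^5).
≈ 17.213 × (0.7579 + 0.5744 + 0.4353 + 0.3299 + 0.2501) ≈ 17.213 × 2.3476 ≈ 40.409 mg/L.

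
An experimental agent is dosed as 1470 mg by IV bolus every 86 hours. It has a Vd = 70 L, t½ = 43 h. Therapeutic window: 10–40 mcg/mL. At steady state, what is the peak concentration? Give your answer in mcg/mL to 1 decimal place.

The dosing interval is 2 half-lives, so f = 2^(−2) = 0.25.
At steady state, R = 1/(1 − 0.25) = 4/3.
Single-dose peak C₀ = D/Vd = 1470/70 = 21 mcg/mL.
Steady-state peak Cmax,ss = C₀·R = 21 × 4/3 ≈ 28.000 mcg/mL.
Peak 28.0 mcg/mL vs MTC 40 mcg/mL: below toxic threshold.

28.0 mcg/mL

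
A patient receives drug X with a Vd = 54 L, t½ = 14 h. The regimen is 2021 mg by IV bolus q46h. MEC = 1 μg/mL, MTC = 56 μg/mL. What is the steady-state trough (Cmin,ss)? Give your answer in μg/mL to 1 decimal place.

4.3 μg/mL

τ/t½ = 46/14 ≈ 3.2857, so fraction remaining f = (1/2)^(46/14) ≈ 0.1025.
Accumulation ratio R = 1/(1 − f) ≈ 1/0.8975 ≈ 1.1142.
Each bolus raises the concentration by D/Vd = 2021/54 ≈ 37.426 μg/mL.
Steady-state peak Cmax,ss = C₀·R ≈ 37.426 × 1.1142 ≈ 41.700 μg/mL.
Steady-state trough Cmin,ss = Cmax,ss·f ≈ 41.700 × 0.1025 ≈ 4.274 μg/mL.
Trough 4.3 μg/mL vs MEC 1 μg/mL: adequate.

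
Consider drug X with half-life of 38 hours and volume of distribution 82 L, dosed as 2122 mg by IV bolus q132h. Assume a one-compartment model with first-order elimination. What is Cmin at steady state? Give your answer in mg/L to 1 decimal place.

Over one 132-h interval, 132/38 ≈ 3.4737 half-lives elapse, leaving f ≈ 0.0900 of each dose.
Each bolus raises the concentration by D/Vd = 2122/82 ≈ 25.878 mg/L.
Steady-state trough Cmin,ss = C₀·f/(1−f) ≈ 25.878 × 0.0900/0.9100 ≈ 2.559 mg/L.

2.6 mg/L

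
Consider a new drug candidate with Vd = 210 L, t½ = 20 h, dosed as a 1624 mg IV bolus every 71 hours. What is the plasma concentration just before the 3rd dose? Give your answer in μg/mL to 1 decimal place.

0.7 μg/mL

f = (1/2)^(τ/t½) = (1/2)^(71/20) ≈ 0.0854.
C₀ = D/Vd = 1624/210 ≈ 7.733 μg/mL.
Before the 3rd dose, 2 doses have been given. Superposition: Cmin = C₀·(f + f²).
≈ 7.733 × (0.0854 + 0.0073) ≈ 7.733 × 0.0927 ≈ 0.717 μg/mL.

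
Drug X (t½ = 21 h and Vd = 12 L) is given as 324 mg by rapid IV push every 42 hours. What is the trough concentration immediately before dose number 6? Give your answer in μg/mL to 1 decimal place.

9.0 μg/mL

f = (1/2)^(τ/t½) = (1/2)^(42/21) ≈ 0.2500.
C₀ = D/Vd = 324/12 ≈ 27.000 μg/mL.
Before the 6th dose, 5 doses have been given. Superposition: Cmin = C₀·(f + f² + … + f^5).
≈ 27.000 × (0.2500 + 0.0625 + 0.0156 + 0.0039 + 0.0010) ≈ 27.000 × 0.3330 ≈ 8.991 μg/mL.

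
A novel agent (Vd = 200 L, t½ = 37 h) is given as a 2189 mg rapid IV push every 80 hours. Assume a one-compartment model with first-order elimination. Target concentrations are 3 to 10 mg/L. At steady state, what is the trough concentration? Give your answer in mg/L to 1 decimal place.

k = ln2/t½ = ln2/37 ≈ 0.018734 h⁻¹; fraction remaining f = e^(−kτ) = e^(−0.018734×80) ≈ 0.2234.
Single-dose peak C₀ = D/Vd = 2189/200 ≈ 10.945 mg/L.
Steady-state trough Cmin,ss = C₀·f/(1−f) ≈ 10.945 × 0.2234/0.7766 ≈ 3.148 mg/L.
Trough 3.1 mg/L vs MEC 3 mg/L: adequate.

3.1 mg/L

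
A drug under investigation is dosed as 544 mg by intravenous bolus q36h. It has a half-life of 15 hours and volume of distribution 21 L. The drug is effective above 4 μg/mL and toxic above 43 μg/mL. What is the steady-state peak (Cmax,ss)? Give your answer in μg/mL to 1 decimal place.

32.0 μg/mL

Over one 36-h interval, 36/15 ≈ 2.4 half-lives elapse, leaving f ≈ 0.1895 of each dose.
At steady state, accumulation factor R = 1/(1 − e^(−kτ)) ≈ 1.2338.
Each bolus raises the concentration by D/Vd = 544/21 ≈ 25.905 μg/mL.
Cmax,ss = C₀/(1 − f) ≈ 25.905/0.8105 ≈ 31.962 μg/mL.
Peak 32.0 μg/mL vs MTC 43 μg/mL: below toxic threshold.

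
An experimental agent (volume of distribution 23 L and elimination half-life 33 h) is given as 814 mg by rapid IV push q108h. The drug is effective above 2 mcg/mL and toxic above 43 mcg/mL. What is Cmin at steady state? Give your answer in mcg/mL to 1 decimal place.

4.1 mcg/mL

τ/t½ = 108/33 ≈ 3.2727, so fraction remaining f = (1/2)^(108/33) ≈ 0.1035.
Single-dose peak C₀ = D/Vd = 814/23 ≈ 35.391 mcg/mL.
Steady-state trough Cmin,ss = C₀·f/(1−f) ≈ 35.391 × 0.1035/0.8965 ≈ 4.086 mcg/mL.
Trough 4.1 mcg/mL vs MEC 2 mcg/mL: adequate.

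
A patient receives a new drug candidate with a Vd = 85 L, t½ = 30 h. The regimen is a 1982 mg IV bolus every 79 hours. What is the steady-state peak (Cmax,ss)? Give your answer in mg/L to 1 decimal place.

k = ln2/t½ = ln2/30 ≈ 0.023105 h⁻¹; fraction remaining f = e^(−kτ) = e^(−0.023105×79) ≈ 0.1612.
Accumulation ratio R = 1/(1 − f) ≈ 1/0.8388 ≈ 1.1922.
Each bolus raises the concentration by D/Vd = 1982/85 ≈ 23.318 mg/L.
Steady-state peak Cmax,ss = C₀·R ≈ 23.318 × 1.1922 ≈ 27.800 mg/L.

27.8 mg/L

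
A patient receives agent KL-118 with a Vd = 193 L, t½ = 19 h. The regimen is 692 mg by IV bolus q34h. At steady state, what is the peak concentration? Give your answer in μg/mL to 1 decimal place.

5.0 μg/mL

τ/t½ = 34/19 ≈ 1.7895, so fraction remaining f = (1/2)^(34/19) ≈ 0.2893.
Accumulation ratio R = 1/(1 − f) ≈ 1/0.7107 ≈ 1.4071.
Each bolus raises the concentration by D/Vd = 692/193 ≈ 3.585 μg/mL.
Steady-state peak Cmax,ss = C₀·R ≈ 3.585 × 1.4071 ≈ 5.044 μg/mL.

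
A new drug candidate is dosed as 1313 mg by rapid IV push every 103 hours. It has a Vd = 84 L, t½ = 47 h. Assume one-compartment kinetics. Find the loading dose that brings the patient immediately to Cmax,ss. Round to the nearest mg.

f = (1/2)^(103/47) ≈ 0.218925; accumulation ratio R = 1/(1−f) ≈ 1.28029.
Loading dose to hit Cmax,ss on first dose: D_load = D_maint·R ≈ 1313 × 1.28029 ≈ 1681.02 mg.

1681 mg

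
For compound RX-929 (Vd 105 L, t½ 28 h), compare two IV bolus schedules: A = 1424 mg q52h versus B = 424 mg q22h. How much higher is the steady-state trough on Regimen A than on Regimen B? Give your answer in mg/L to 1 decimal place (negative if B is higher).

Regimen A: f = (1/2)^(52/28) ≈ 0.2760; Cmin,ss = (1424/105)·f/(1−f) ≈ 5.170 mg/L.
Regimen B: f = (1/2)^(22/28) ≈ 0.5801; Cmin,ss = (424/105)·f/(1−f) ≈ 5.579 mg/L.
Difference ≈ 5.170 − 5.579 ≈ -0.409 mg/L.

-0.4 mg/L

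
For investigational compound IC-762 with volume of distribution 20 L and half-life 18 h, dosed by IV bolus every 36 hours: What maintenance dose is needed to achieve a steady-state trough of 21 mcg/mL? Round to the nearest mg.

τ/t½ = 36/18 ≈ 2, so f = (1/2)^(36/18) ≈ 0.250000.
Cmin,ss = (D/Vd)·f/(1−f), so D = Cmin,ss·Vd·(1−f)/f.
D = 21 × 20 × (1−f)/f ≈ 21 × 20 × 3.00000 ≈ 1260.00 mg.

1260 mg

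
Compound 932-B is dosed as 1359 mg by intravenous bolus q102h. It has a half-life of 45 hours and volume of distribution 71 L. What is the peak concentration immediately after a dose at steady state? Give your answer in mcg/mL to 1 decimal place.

24.2 mcg/mL

τ/t½ = 102/45 ≈ 2.2667, so fraction remaining f = (1/2)^(102/45) ≈ 0.2078.
At steady state, accumulation factor R = 1/(1 − e^(−kτ)) ≈ 1.2623.
Single-dose peak C₀ = D/Vd = 1359/71 ≈ 19.141 mcg/mL.
Steady-state peak Cmax,ss = C₀·R ≈ 19.141 × 1.2623 ≈ 24.162 mcg/mL.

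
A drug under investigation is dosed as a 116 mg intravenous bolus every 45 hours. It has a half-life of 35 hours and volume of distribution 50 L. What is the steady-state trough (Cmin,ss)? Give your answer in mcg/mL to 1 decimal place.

Over one 45-h interval, 45/35 ≈ 1.2857 half-lives elapse, leaving f ≈ 0.4102 of each dose.
Single-dose peak C₀ = D/Vd = 116/50 ≈ 2.320 mcg/mL.
Steady-state trough Cmin,ss = C₀·f/(1−f) ≈ 2.320 × 0.4102/0.5898 ≈ 1.614 mcg/mL.

1.6 mcg/mL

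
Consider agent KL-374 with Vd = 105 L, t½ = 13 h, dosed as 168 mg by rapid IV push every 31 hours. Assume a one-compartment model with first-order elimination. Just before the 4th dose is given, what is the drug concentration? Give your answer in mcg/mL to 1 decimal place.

f = (1/2)^(τ/t½) = (1/2)^(31/13) ≈ 0.1915.
C₀ = D/Vd = 168/105 ≈ 1.600 mcg/mL.
Before the 4th dose, 3 doses have been given. Superposition: Cmin = C₀·(f + f² + … + f^3).
≈ 1.600 × (0.1915 + 0.0367 + 0.0070) ≈ 1.600 × 0.2352 ≈ 0.376 mcg/mL.

0.4 mcg/mL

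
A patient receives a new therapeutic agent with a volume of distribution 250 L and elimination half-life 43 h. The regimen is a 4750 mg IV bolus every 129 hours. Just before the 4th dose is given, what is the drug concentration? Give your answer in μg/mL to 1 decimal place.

2.7 μg/mL

f = (1/2)^(τ/t½) = (1/2)^(129/43) ≈ 0.1250.
C₀ = D/Vd = 4750/250 ≈ 19.000 μg/mL.
Before the 4th dose, 3 doses have been given. Superposition: Cmin = C₀·(f + f² + … + f^3).
≈ 19.000 × (0.1250 + 0.0156 + 0.0020) ≈ 19.000 × 0.1426 ≈ 2.709 μg/mL.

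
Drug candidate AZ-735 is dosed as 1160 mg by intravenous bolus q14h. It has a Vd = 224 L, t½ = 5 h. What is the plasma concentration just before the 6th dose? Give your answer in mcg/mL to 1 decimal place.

f = (1/2)^(τ/t½) = (1/2)^(14/5) ≈ 0.1436.
C₀ = D/Vd = 1160/224 ≈ 5.179 mcg/mL.
Before the 6th dose, 5 doses have been given. Superposition: Cmin = C₀·(f + f² + … + f^5).
≈ 5.179 × (0.1436 + 0.0206 + 0.0030 + 0.0004 + 0.0001) ≈ 5.179 × 0.1677 ≈ 0.869 mcg/mL.

0.9 mcg/mL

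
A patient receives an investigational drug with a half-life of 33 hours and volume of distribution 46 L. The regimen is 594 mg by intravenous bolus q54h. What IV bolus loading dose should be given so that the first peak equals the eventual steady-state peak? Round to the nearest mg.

876 mg

f = (1/2)^(54/33) ≈ 0.321666; accumulation ratio R = 1/(1−f) ≈ 1.47420.
Loading dose to hit Cmax,ss on first dose: D_load = D_maint·R ≈ 594 × 1.47420 ≈ 875.67 mg.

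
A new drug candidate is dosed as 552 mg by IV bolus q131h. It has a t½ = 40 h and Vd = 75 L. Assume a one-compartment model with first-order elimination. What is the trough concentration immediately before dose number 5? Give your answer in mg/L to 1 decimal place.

f = (1/2)^(τ/t½) = (1/2)^(131/40) ≈ 0.1033.
C₀ = D/Vd = 552/75 ≈ 7.360 mg/L.
Before the 5th dose, 4 doses have been given. Superposition: Cmin = C₀·(f + f² + … + f^4).
≈ 7.360 × (0.1033 + 0.0107 + 0.0011 + 0.0001) ≈ 7.360 × 0.1152 ≈ 0.848 mg/L.

0.8 mg/L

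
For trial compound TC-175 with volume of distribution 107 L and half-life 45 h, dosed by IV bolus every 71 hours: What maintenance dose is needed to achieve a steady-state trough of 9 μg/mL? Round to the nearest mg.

τ/t½ = 71/45 ≈ 1.5778, so f = (1/2)^(71/45) ≈ 0.334997.
Cmin,ss = (D/Vd)·f/(1−f), so D = Cmin,ss·Vd·(1−f)/f.
D = 9 × 107 × (1−f)/f ≈ 9 × 107 × 1.98510 ≈ 1911.65 mg.

1912 mg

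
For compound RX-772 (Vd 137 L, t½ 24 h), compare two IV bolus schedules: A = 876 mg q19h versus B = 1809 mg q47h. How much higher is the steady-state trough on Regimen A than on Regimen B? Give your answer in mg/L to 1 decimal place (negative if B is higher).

Regimen A: f = (1/2)^(19/24) ≈ 0.5777; Cmin,ss = (876/137)·f/(1−f) ≈ 8.747 mg/L.
Regimen B: f = (1/2)^(47/24) ≈ 0.2573; Cmin,ss = (1809/137)·f/(1−f) ≈ 4.575 mg/L.
Difference ≈ 8.747 − 4.575 ≈ 4.172 mg/L.

4.2 mg/L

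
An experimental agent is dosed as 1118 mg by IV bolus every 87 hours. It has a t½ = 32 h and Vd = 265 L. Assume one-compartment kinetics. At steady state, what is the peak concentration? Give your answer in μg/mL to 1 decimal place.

5.0 μg/mL

τ/t½ = 87/32 ≈ 2.7188, so fraction remaining f = (1/2)^(87/32) ≈ 0.1519.
At steady state, accumulation factor R = 1/(1 − e^(−kτ)) ≈ 1.1791.
Each bolus raises the concentration by D/Vd = 1118/265 ≈ 4.219 μg/mL.
Steady-state peak Cmax,ss = C₀·R ≈ 4.219 × 1.1791 ≈ 4.975 μg/mL.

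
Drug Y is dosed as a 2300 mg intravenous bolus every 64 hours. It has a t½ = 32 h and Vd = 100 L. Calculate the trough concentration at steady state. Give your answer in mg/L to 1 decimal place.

τ = 64 h = 2 half-lives, so f = (1/2)^2 = 0.25.
At steady state, R = 1/(1 − 0.25) = 4/3.
Single-dose peak C₀ = D/Vd = 2300/100 = 23 mg/L.
Steady-state peak Cmax,ss = C₀·R = 23 × 4/3 ≈ 30.667 mg/L.
Steady-state trough Cmin,ss = Cmax,ss·f ≈ 30.667 × 0.25 ≈ 7.667 mg/L.

7.7 mg/L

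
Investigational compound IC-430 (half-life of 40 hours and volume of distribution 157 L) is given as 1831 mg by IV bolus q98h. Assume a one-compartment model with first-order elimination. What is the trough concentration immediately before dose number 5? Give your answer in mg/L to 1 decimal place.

2.6 mg/L

f = (1/2)^(τ/t½) = (1/2)^(98/40) ≈ 0.1830.
C₀ = D/Vd = 1831/157 ≈ 11.662 mg/L.
Before the 5th dose, 4 doses have been given. Superposition: Cmin = C₀·(f + f² + … + f^4).
≈ 11.662 × (0.1830 + 0.0335 + 0.0061 + 0.0011) ≈ 11.662 × 0.2237 ≈ 2.609 mg/L.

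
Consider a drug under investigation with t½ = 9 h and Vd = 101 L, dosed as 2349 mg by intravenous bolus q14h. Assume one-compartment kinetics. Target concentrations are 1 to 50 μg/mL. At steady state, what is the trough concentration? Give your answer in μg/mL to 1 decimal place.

12.0 μg/mL

k = ln2/t½ = ln2/9 ≈ 0.077016 h⁻¹; fraction remaining f = e^(−kτ) = e^(−0.077016×14) ≈ 0.3402.
At steady state, accumulation factor R = 1/(1 − e^(−kτ)) ≈ 1.5156.
Single-dose peak C₀ = D/Vd = 2349/101 ≈ 23.257 μg/mL.
Steady-state peak Cmax,ss = C₀·R ≈ 23.257 × 1.5156 ≈ 35.248 μg/mL.
Steady-state trough Cmin,ss = Cmax,ss·f ≈ 35.248 × 0.3402 ≈ 11.991 μg/mL.
Trough 12.0 μg/mL vs MEC 1 μg/mL: adequate.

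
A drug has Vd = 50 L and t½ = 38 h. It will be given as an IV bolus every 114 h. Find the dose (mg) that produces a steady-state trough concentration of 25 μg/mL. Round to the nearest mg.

8750 mg

τ/t½ = 114/38 ≈ 3, so f = (1/2)^(114/38) ≈ 0.125000.
Cmin,ss = (D/Vd)·f/(1−f), so D = Cmin,ss·Vd·(1−f)/f.
D = 25 × 50 × (1−f)/f ≈ 25 × 50 × 7.00000 ≈ 8750.00 mg.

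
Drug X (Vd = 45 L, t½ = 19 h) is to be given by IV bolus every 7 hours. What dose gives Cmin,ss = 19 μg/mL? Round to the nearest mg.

249 mg

τ/t½ = 7/19 ≈ 0.36842, so f = (1/2)^(7/19) ≈ 0.774630.
Cmin,ss = (D/Vd)·f/(1−f), so D = Cmin,ss·Vd·(1−f)/f.
D = 19 × 45 × (1−f)/f ≈ 19 × 45 × 0.29094 ≈ 248.75 mg.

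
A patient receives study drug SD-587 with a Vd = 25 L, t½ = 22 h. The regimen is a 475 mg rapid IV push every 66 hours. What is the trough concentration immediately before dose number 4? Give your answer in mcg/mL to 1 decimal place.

2.7 mcg/mL

f = (1/2)^(τ/t½) = (1/2)^(66/22) ≈ 0.1250.
C₀ = D/Vd = 475/25 ≈ 19.000 mcg/mL.
Before the 4th dose, 3 doses have been given. Superposition: Cmin = C₀·(f + f² + … + f^3).
≈ 19.000 × (0.1250 + 0.0156 + 0.0020) ≈ 19.000 × 0.1426 ≈ 2.709 mcg/mL.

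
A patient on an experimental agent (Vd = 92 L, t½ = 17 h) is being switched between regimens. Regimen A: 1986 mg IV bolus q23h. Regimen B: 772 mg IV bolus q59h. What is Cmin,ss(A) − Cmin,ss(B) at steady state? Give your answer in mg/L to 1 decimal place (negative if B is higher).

Regimen A: f = (1/2)^(23/17) ≈ 0.3915; Cmin,ss = (1986/92)·f/(1−f) ≈ 13.889 mg/L.
Regimen B: f = (1/2)^(59/17) ≈ 0.0902; Cmin,ss = (772/92)·f/(1−f) ≈ 0.832 mg/L.
Difference ≈ 13.889 − 0.832 ≈ 13.057 mg/L.

13.1 mg/L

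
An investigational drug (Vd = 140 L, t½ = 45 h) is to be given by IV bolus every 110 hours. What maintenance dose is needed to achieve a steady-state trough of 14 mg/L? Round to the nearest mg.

8709 mg

τ/t½ = 110/45 ≈ 2.4444, so f = (1/2)^(110/45) ≈ 0.183717.
Cmin,ss = (D/Vd)·f/(1−f), so D = Cmin,ss·Vd·(1−f)/f.
D = 14 × 140 × (1−f)/f ≈ 14 × 140 × 4.44315 ≈ 8708.57 mg.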